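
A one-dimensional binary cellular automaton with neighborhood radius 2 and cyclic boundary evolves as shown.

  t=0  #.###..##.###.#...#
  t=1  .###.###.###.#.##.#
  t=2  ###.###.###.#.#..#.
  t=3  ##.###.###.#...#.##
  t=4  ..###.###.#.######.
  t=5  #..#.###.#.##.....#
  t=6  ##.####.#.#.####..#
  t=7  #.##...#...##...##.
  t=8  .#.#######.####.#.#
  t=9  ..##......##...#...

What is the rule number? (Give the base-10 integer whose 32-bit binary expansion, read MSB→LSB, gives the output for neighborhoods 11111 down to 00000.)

  [31] ##### => .  t=4,i=14
  [30] ####. => .  t=3,i=0
  [29] ###.# => .  t=0,i=12
  [28] ###.. => .  t=0,i=4
  [27] ##.## => #  t=0,i=1
  [26] ##.#. => #  t=0,i=13
  [25] ##..# => #  t=0,i=5
  [24] ##... => #  t=4,i=18
  [23] #.### => #  t=0,i=2
  [22] #.##. => .  t=1,i=15
  [21] #.#.# => .  t=1,i=13
  [20] #.#.. => .  t=0,i=14
  [19] #..## => #  t=0,i=6
  [18] #..#. => .  t=2,i=16
  [17] #...# => #  t=0,i=16
  [16] #.... => #  t=5,i=14
  [15] .#### => .  t=3,i=18
  [14] .###. => #  t=0,i=3
  [13] .##.# => .  t=0,i=0
  [12] .##.. => #  t=5,i=0
  [11] .#.## => #  t=1,i=0
  [10] .#.#. => .  t=2,i=13
  [9] .#..# => #  t=2,i=15
  [8] .#... => #  t=0,i=15
  [7] ..### => .  t=4,i=2
  [6] ..##. => #  t=0,i=7
  [5] ..#.# => #  t=2,i=17
  [4] ..#.. => #  t=7,i=7
  [3] ...## => .  t=0,i=17
  [2] ...#. => #  t=3,i=14
  [1] ....# => .  t=5,i=16
  [0] ..... => #  t=5,i=15
  bits 00001111100010110101101101110101 = 260791157

260791157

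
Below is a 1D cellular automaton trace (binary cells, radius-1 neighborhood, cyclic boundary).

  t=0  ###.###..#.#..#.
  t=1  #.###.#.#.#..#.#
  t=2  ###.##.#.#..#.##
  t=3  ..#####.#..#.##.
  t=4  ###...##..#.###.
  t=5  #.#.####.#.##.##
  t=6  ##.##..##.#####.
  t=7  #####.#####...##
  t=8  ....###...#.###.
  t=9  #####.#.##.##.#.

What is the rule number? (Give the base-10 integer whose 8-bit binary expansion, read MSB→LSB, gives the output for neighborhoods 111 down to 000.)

107

  ###|.  b7=0 t=0,i=1
  ##.|#  b6=1 t=0,i=2
  #.#|#  b5=1 t=0,i=3
  #..|.  b4=0 t=0,i=7
  .##|#  b3=1 t=0,i=0
  .#.|.  b2=0 t=0,i=9
  ..#|#  b1=1 t=0,i=8
  ...|#  b0=1 t=3,i=0
  bits 01101011 = 107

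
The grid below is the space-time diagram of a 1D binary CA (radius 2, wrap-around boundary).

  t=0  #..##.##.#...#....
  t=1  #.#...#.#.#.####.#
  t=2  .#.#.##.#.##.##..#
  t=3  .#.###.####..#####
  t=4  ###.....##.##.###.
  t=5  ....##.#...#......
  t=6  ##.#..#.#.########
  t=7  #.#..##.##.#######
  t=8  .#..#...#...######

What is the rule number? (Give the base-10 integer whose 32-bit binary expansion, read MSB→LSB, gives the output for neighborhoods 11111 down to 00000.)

  [31] ##### => #  t=3,i=15
  [30] ####. => #  t=1,i=14
  [29] ###.# => .  t=1,i=15
  [28] ###.. => .  t=3,i=10
  [27] ##.## => .  t=0,i=5
  [26] ##.#. => #  t=0,i=8
  [25] ##..# => #  t=2,i=15
  [24] ##... => .  t=4,i=3
  [23] #.### => .  t=1,i=12
  [22] #.##. => #  t=0,i=6
  [21] #.#.# => #  t=1,i=8
  [20] #.#.. => .  t=0,i=9
  [19] #..## => #  t=0,i=2
  [18] #..#. => #  t=2,i=16
  [17] #...# => .  t=0,i=11
  [16] #.... => #  t=0,i=15
  [15] .#### => #  t=1,i=13
  [14] .###. => .  t=3,i=4
  [13] .##.# => .  t=0,i=4
  [12] .##.. => #  t=2,i=14
  [11] .#.## => #  t=1,i=11
  [10] .#.#. => .  t=1,i=7
  [9] .#..# => .  t=0,i=1
  [8] .#... => #  t=0,i=10
  [7] ..### => .  t=3,i=13
  [6] ..##. => .  t=0,i=3
  [5] ..#.# => #  t=1,i=6
  [4] ..#.. => #  t=0,i=0
  [3] ...## => #  t=4,i=7
  [2] ...#. => #  t=0,i=12
  [1] ....# => .  t=0,i=16
  [0] ..... => #  t=4,i=5
  bits 11000110011011011001100100111101 = 3329071421

3329071421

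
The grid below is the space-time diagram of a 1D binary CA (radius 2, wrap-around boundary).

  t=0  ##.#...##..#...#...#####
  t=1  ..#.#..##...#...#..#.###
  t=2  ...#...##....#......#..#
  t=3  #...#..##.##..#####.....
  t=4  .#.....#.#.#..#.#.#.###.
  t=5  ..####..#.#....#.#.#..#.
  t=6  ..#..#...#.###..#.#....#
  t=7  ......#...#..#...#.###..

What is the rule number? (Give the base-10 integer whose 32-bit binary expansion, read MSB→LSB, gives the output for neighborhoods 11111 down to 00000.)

2617318851

  #####|#  b31=1 t=0,i=21
  ####.|.  b30=0 t=0,i=0
  ###.#|.  b29=0 t=0,i=1
  ###..|#  b28=1 t=1,i=23
  ##.##|#  b27=1 t=3,i=9
  ##.#.|#  b26=1 t=0,i=2
  ##..#|.  b25=0 t=0,i=9
  ##...|.  b24=0 t=1,i=9
  #.###|.  b23=0 t=1,i=21
  #.##.|.  b22=0 t=3,i=10
  #.#.#|.  b21=0 t=4,i=9
  #.#..|.  b20=0 t=0,i=3
  #..##|.  b19=0 t=1,i=6
  #..#.|.  b18=0 t=0,i=10
  #...#|.  b17=0 t=0,i=5
  #....|#  b16=1 t=2,i=10
  .####|.  b15=0 t=0,i=20
  .###.|.  b14=0 t=1,i=22
  .##.#|.  b13=0 t=3,i=8
  .##..|#  b12=1 t=0,i=8
  .#.##|#  b11=1 t=1,i=20
  .#.#.|#  b10=1 t=1,i=3
  .#..#|.  b9=0 t=1,i=5
  .#...|#  b8=1 t=0,i=4
  ..###|#  b7=1 t=0,i=19
  ..##.|#  b6=1 t=0,i=7
  ..#.#|.  b5=0 t=1,i=2
  ..#..|.  b4=0 t=0,i=11
  ...##|.  b3=0 t=0,i=6
  ...#.|.  b2=0 t=0,i=14
  ....#|#  b1=1 t=2,i=11
  .....|#  b0=1 t=2,i=16
  bits 10011100000000010001110111000011 = 2617318851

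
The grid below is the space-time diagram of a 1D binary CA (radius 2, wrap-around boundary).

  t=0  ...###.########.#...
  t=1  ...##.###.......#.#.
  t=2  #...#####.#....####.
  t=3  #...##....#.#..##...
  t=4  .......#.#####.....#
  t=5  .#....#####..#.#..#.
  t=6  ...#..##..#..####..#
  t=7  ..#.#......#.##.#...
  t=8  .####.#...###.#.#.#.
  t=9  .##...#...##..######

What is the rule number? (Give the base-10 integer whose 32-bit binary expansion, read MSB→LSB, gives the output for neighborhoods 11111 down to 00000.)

414314148

  #####|.  b31=0 t=0,i=9
  ####.|.  b30=0 t=0,i=13
  ###.#|.  b29=0 t=0,i=5
  ###..|#  b28=1 t=1,i=8
  ##.##|#  b27=1 t=0,i=6
  ##.#.|.  b26=0 t=0,i=15
  ##..#|.  b25=0 t=5,i=11
  ##...|.  b24=0 t=1,i=9
  #.###|#  b23=1 t=0,i=7
  #.##.|.  b22=0 t=7,i=13
  #.#.#|#  b21=1 t=8,i=14
  #.#..|#  b20=1 t=0,i=16
  #..##|.  b19=0 t=3,i=14
  #..#.|.  b18=0 t=5,i=0
  #...#|.  b17=0 t=2,i=2
  #....|#  b16=1 t=0,i=18
  .####|#  b15=1 t=0,i=8
  .###.|#  b14=1 t=0,i=4
  .##.#|#  b13=1 t=1,i=4
  .##..|.  b12=0 t=3,i=5
  .#.##|#  b11=1 t=4,i=8
  .#.#.|#  b10=1 t=1,i=17
  .#..#|#  b9=1 t=3,i=13
  .#...|.  b8=0 t=0,i=17
  ..###|#  b7=1 t=0,i=3
  ..##.|.  b6=0 t=1,i=3
  ..#.#|#  b5=1 t=1,i=16
  ..#..|.  b4=0 t=3,i=0
  ...##|.  b3=0 t=0,i=2
  ...#.|#  b2=1 t=1,i=15
  ....#|.  b1=0 t=0,i=1
  .....|.  b0=0 t=0,i=0
  bits 00011000101100011110111010100100 = 414314148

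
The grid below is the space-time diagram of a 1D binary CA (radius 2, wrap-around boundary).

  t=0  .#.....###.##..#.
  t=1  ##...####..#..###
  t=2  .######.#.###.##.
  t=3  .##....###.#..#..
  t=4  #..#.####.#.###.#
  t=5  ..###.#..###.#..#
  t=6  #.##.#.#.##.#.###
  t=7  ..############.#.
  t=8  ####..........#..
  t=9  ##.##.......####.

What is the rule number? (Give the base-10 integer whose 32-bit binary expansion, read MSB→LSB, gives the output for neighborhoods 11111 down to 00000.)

359067326

  ##### -> .   bit 31 = 0  t=1,i=16
  ####. -> .   bit 30 = 0  t=1,i=0
  ###.# -> .   bit 29 = 0  t=0,i=9
  ###.. -> #   bit 28 = 1  t=1,i=1
  ##.## -> .   bit 27 = 0  t=0,i=10
  ##.#. -> #   bit 26 = 1  t=2,i=7
  ##..# -> .   bit 25 = 0  t=0,i=13
  ##... -> #   bit 24 = 1  t=1,i=2
  #.### -> .   bit 23 = 0  t=2,i=10
  #.##. -> #   bit 22 = 1  t=0,i=11
  #.#.# -> #   bit 21 = 1  t=2,i=8
  #.#.. -> .   bit 20 = 0  t=3,i=11
  #..## -> .   bit 19 = 0  t=1,i=13
  #..#. -> #   bit 18 = 1  t=0,i=0
  #...# -> #   bit 17 = 1  t=1,i=3
  #.... -> .   bit 16 = 0  t=0,i=3
  .#### -> #   bit 15 = 1  t=1,i=6
  .###. -> #   bit 14 = 1  t=0,i=8
  .##.# -> #   bit 13 = 1  t=6,i=3
  .##.. -> .   bit 12 = 0  t=0,i=12
  .#.## -> #   bit 11 = 1  t=2,i=9
  .#.#. -> #   bit 10 = 1  t=6,i=6
  .#..# -> #   bit 9 = 1  t=0,i=16
  .#... -> .   bit 8 = 0  t=0,i=2
  ..### -> #   bit 7 = 1  t=0,i=7
  ..##. -> .   bit 6 = 0  t=3,i=1
  ..#.# -> #   bit 5 = 1  t=4,i=3
  ..#.. -> #   bit 4 = 1  t=0,i=1
  ...## -> #   bit 3 = 1  t=0,i=6
  ...#. -> #   bit 2 = 1  t=8,i=13
  ....# -> #   bit 1 = 1  t=0,i=5
  ..... -> .   bit 0 = 0  t=0,i=4
  bits 00010101011001101110111010111110 = 359067326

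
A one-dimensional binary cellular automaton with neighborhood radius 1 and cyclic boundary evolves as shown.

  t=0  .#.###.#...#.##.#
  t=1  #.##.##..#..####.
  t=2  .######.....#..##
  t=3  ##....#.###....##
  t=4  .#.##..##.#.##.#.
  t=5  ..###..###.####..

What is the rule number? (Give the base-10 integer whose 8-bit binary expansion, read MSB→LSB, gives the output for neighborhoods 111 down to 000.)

  ### -> .   bit 7 = 0  t=0,i=4
  ##. -> #   bit 6 = 1  t=0,i=5
  #.# -> #   bit 5 = 1  t=0,i=0
  #.. -> .   bit 4 = 0  t=0,i=8
  .## -> #   bit 3 = 1  t=0,i=3
  .#. -> .   bit 2 = 0  t=0,i=1
  ..# -> .   bit 1 = 0  t=0,i=10
  ... -> #   bit 0 = 1  t=0,i=9
  bits 01101001 = 105

105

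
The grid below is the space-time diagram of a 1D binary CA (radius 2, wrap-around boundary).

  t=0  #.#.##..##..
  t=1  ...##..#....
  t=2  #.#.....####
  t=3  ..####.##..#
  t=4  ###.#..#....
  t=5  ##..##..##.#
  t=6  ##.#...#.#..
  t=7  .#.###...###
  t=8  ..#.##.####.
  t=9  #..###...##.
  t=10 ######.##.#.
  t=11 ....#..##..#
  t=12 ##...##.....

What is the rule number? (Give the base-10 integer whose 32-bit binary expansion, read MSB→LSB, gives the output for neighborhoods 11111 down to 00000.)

1348168585

  [31] ##### => .  t=2,i=10
  [30] ####. => #  t=2,i=11
  [29] ###.# => .  t=2,i=0
  [28] ###.. => #  t=5,i=1
  [27] ##.## => .  t=3,i=6
  [26] ##.#. => .  t=2,i=1
  [25] ##..# => .  t=0,i=6
  [24] ##... => .  t=7,i=6
  [23] #.### => .  t=5,i=11
  [22] #.##. => #  t=0,i=4
  [21] #.#.# => .  t=0,i=2
  [20] #.#.. => #  t=2,i=2
  [19] #..## => #  t=0,i=7
  [18] #..#. => .  t=0,i=11
  [17] #...# => #  t=6,i=5
  [16] #.... => #  t=1,i=9
  [15] .#### => .  t=2,i=9
  [14] .###. => #  t=4,i=1
  [13] .##.# => #  t=5,i=9
  [12] .##.. => .  t=0,i=5
  [11] .#.## => #  t=0,i=3
  [10] .#.#. => .  t=0,i=1
  [9] .#..# => #  t=3,i=0
  [8] .#... => #  t=1,i=8
  [7] ..### => #  t=2,i=8
  [6] ..##. => .  t=0,i=8
  [5] ..#.# => .  t=0,i=0
  [4] ..#.. => .  t=1,i=7
  [3] ...## => #  t=1,i=2
  [2] ...#. => .  t=6,i=6
  [1] ....# => .  t=1,i=1
  [0] ..... => #  t=1,i=0
  bits 01010000010110110110101110001001 = 1348168585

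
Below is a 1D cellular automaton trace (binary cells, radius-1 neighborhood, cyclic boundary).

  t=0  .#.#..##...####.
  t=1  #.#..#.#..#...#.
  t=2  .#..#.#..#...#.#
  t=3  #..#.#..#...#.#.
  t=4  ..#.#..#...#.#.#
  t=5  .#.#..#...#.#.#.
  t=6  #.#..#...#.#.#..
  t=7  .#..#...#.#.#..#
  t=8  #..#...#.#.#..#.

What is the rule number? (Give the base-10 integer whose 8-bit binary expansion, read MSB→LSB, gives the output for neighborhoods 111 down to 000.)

  [7] ### => .  t=0,i=12
  [6] ##. => #  t=0,i=7
  [5] #.# => #  t=0,i=2
  [4] #.. => .  t=0,i=4
  [3] .## => .  t=0,i=6
  [2] .#. => .  t=0,i=1
  [1] ..# => #  t=0,i=0
  [0] ... => .  t=0,i=9
  bits 01100010 = 98

98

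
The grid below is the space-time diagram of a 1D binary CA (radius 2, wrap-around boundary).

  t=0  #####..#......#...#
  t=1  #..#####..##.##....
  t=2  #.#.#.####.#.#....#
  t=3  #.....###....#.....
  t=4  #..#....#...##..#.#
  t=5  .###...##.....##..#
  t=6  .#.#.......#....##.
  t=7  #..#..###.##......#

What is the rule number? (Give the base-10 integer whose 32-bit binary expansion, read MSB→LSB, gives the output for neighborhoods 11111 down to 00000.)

1390190613

  [31] ##### => .  t=0,i=1
  [30] ####. => #  t=0,i=3
  [29] ###.# => .  t=2,i=9
  [28] ###.. => #  t=0,i=4
  [27] ##.## => .  t=1,i=12
  [26] ##.#. => .  t=2,i=1
  [25] ##..# => #  t=0,i=5
  [24] ##... => .  t=1,i=15
  [23] #.### => #  t=2,i=6
  [22] #.##. => #  t=1,i=13
  [21] #.#.# => .  t=2,i=2
  [20] #.#.. => #  t=2,i=13
  [19] #..## => #  t=1,i=2
  [18] #..#. => #  t=0,i=6
  [17] #...# => .  t=0,i=16
  [16] #.... => .  t=0,i=9
  [15] .#### => #  t=0,i=0
  [14] .###. => .  t=3,i=7
  [13] .##.# => #  t=1,i=11
  [12] .##.. => .  t=1,i=14
  [11] .#.## => .  t=2,i=5
  [10] .#.#. => .  t=2,i=3
  [9] .#..# => .  t=1,i=1
  [8] .#... => .  t=0,i=8
  [7] ..### => .  t=0,i=18
  [6] ..##. => .  t=1,i=10
  [5] ..#.# => .  t=4,i=16
  [4] ..#.. => #  t=0,i=7
  [3] ...## => .  t=0,i=17
  [2] ...#. => #  t=0,i=13
  [1] ....# => .  t=0,i=12
  [0] ..... => #  t=0,i=10
  bits 01010010110111001010000000010101 = 1390190613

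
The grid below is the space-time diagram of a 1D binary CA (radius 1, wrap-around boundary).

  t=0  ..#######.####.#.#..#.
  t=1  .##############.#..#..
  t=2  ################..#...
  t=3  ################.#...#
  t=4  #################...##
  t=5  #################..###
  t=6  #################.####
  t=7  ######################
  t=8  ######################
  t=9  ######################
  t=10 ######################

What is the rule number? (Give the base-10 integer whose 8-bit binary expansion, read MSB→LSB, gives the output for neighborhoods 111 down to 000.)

234

  ### -> #   bit 7 = 1  t=0,i=3
  ##. -> #   bit 6 = 1  t=0,i=8
  #.# -> #   bit 5 = 1  t=0,i=9
  #.. -> .   bit 4 = 0  t=0,i=18
  .## -> #   bit 3 = 1  t=0,i=2
  .#. -> .   bit 2 = 0  t=0,i=15
  ..# -> #   bit 1 = 1  t=0,i=1
  ... -> .   bit 0 = 0  t=0,i=0
  bits 11101010 = 234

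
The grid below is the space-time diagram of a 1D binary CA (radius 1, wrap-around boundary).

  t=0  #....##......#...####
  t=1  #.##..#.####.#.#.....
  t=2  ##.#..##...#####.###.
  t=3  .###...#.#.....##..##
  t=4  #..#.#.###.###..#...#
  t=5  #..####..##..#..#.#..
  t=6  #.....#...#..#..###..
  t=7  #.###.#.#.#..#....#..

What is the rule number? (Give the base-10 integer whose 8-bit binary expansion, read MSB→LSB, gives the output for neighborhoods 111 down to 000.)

101

  ###|.  b7=0 t=0,i=18
  ##.|#  b6=1 t=0,i=0
  #.#|#  b5=1 t=1,i=1
  #..|.  b4=0 t=0,i=1
  .##|.  b3=0 t=0,i=5
  .#.|#  b2=1 t=0,i=13
  ..#|.  b1=0 t=0,i=4
  ...|#  b0=1 t=0,i=2
  bits 01100101 = 101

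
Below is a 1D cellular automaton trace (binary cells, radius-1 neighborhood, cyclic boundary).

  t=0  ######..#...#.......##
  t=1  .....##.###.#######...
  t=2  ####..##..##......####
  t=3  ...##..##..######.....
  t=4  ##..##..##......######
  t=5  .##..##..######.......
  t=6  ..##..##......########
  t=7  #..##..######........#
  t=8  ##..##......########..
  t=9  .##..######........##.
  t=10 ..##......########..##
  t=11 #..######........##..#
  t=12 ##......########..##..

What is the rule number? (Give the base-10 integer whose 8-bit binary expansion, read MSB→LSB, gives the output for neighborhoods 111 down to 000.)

  ###|.  b7=0 t=0,i=0
  ##.|#  b6=1 t=0,i=5
  #.#|#  b5=1 t=1,i=7
  #..|#  b4=1 t=0,i=6
  .##|.  b3=0 t=0,i=20
  .#.|#  b2=1 t=0,i=8
  ..#|.  b1=0 t=0,i=7
  ...|#  b0=1 t=0,i=10
  bits 01110101 = 117

117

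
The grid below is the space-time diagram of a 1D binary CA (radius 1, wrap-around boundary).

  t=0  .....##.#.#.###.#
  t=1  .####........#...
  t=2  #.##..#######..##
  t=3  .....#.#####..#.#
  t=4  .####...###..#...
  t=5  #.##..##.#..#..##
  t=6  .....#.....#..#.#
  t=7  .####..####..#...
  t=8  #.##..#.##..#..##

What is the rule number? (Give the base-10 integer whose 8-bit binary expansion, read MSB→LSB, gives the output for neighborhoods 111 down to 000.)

  ###|#  b7=1 t=0,i=13
  ##.|.  b6=0 t=0,i=6
  #.#|.  b5=0 t=0,i=7
  #..|.  b4=0 t=0,i=0
  .##|.  b3=0 t=0,i=5
  .#.|.  b2=0 t=0,i=8
  ..#|#  b1=1 t=0,i=4
  ...|#  b0=1 t=0,i=1
  bits 10000011 = 131

131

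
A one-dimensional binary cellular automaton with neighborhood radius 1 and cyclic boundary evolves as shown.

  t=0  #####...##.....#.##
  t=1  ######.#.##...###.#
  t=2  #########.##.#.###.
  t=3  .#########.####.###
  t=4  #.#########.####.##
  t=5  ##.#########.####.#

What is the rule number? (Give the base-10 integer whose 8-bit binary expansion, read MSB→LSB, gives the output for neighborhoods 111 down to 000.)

246

  ### -> #   bit 7 = 1  t=0,i=0
  ##. -> #   bit 6 = 1  t=0,i=4
  #.# -> #   bit 5 = 1  t=0,i=16
  #.. -> #   bit 4 = 1  t=0,i=5
  .## -> .   bit 3 = 0  t=0,i=8
  .#. -> #   bit 2 = 1  t=0,i=15
  ..# -> #   bit 1 = 1  t=0,i=7
  ... -> .   bit 0 = 0  t=0,i=6
  bits 11110110 = 246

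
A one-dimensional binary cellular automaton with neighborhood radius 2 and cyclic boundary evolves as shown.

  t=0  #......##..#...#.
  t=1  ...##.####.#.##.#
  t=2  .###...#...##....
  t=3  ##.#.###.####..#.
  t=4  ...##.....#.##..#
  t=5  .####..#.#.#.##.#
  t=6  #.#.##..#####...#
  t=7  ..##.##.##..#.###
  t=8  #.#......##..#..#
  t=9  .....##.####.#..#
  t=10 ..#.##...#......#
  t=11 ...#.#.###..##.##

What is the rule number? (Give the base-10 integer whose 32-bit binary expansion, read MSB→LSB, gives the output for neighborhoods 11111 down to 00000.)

304258269

  [31] ##### => .  t=6,i=10
  [30] ####. => .  t=1,i=8
  [29] ###.# => .  t=1,i=9
  [28] ###.. => #  t=2,i=3
  [27] ##.## => .  t=1,i=5
  [26] ##.#. => .  t=1,i=10
  [25] ##..# => #  t=0,i=9
  [24] ##... => .  t=2,i=4
  [23] #.### => .  t=1,i=6
  [22] #.##. => .  t=1,i=13
  [21] #.#.# => #  t=1,i=11
  [20] #.#.. => .  t=0,i=0
  [19] #..## => .  t=6,i=7
  [18] #..#. => .  t=0,i=10
  [17] #...# => #  t=0,i=13
  [16] #.... => .  t=0,i=2
  [15] .#### => #  t=1,i=7
  [14] .###. => .  t=2,i=2
  [13] .##.# => .  t=1,i=4
  [12] .##.. => #  t=0,i=8
  [11] .#.## => #  t=1,i=12
  [10] .#.#. => #  t=0,i=16
  [9] .#..# => .  t=8,i=14
  [8] .#... => .  t=0,i=1
  [7] ..### => #  t=2,i=1
  [6] ..##. => #  t=0,i=7
  [5] ..#.# => .  t=0,i=15
  [4] ..#.. => #  t=0,i=11
  [3] ...## => #  t=0,i=6
  [2] ...#. => #  t=0,i=14
  [1] ....# => .  t=0,i=5
  [0] ..... => #  t=0,i=3
  bits 00010010001000101001110011011101 = 304258269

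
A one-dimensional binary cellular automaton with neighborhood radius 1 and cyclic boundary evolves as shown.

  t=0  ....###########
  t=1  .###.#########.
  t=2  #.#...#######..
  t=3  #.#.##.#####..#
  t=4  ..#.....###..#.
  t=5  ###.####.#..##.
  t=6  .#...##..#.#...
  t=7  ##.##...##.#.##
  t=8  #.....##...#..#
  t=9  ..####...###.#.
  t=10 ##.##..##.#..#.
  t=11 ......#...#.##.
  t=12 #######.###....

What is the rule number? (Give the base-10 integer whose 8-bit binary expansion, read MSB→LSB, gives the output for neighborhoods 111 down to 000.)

  ### -> #   bit 7 = 1  t=0,i=5
  ##. -> .   bit 6 = 0  t=0,i=14
  #.# -> .   bit 5 = 0  t=1,i=4
  #.. -> .   bit 4 = 0  t=0,i=0
  .## -> .   bit 3 = 0  t=0,i=4
  .#. -> #   bit 2 = 1  t=2,i=0
  ..# -> #   bit 1 = 1  t=0,i=3
  ... -> #   bit 0 = 1  t=0,i=1
  bits 10000111 = 135

135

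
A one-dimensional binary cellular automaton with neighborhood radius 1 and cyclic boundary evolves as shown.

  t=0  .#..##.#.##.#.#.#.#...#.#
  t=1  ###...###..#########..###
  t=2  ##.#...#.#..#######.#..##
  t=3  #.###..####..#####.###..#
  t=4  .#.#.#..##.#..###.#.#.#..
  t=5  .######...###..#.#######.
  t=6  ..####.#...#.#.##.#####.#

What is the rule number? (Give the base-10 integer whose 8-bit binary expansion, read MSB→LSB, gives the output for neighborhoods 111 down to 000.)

  ###|#  b7=1 t=1,i=0
  ##.|.  b6=0 t=0,i=5
  #.#|#  b5=1 t=0,i=0
  #..|#  b4=1 t=0,i=2
  .##|.  b3=0 t=0,i=4
  .#.|#  b2=1 t=0,i=1
  ..#|.  b1=0 t=0,i=3
  ...|.  b0=0 t=0,i=20
  bits 10110100 = 180

180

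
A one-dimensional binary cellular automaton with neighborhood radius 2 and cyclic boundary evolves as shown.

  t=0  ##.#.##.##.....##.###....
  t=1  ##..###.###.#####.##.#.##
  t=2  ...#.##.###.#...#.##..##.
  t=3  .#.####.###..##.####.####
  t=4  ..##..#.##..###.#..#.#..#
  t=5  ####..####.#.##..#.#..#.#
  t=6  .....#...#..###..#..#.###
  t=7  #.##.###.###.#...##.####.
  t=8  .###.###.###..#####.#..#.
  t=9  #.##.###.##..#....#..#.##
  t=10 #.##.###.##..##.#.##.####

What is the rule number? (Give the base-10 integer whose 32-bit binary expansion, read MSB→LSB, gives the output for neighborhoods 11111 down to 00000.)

566918011

  [31] ##### => .  t=1,i=14
  [30] ####. => .  t=1,i=0
  [29] ###.# => #  t=1,i=6
  [28] ###.. => .  t=0,i=20
  [27] ##.## => .  t=0,i=7
  [26] ##.#. => .  t=0,i=2
  [25] ##..# => .  t=1,i=2
  [24] ##... => #  t=0,i=10
  [23] #.### => #  t=0,i=18
  [22] #.##. => #  t=0,i=5
  [21] #.#.# => .  t=0,i=3
  [20] #.#.. => .  t=2,i=12
  [19] #..## => #  t=1,i=3
  [18] #..#. => .  t=4,i=5
  [17] #...# => #  t=2,i=14
  [16] #.... => .  t=0,i=11
  [15] .#### => .  t=1,i=13
  [14] .###. => #  t=0,i=19
  [13] .##.# => #  t=0,i=1
  [12] .##.. => #  t=0,i=9
  [11] .#.## => #  t=0,i=4
  [10] .#.#. => .  t=4,i=20
  [9] .#..# => #  t=4,i=0
  [8] .#... => #  t=2,i=13
  [7] ..### => .  t=1,i=4
  [6] ..##. => #  t=0,i=0
  [5] ..#.# => #  t=2,i=3
  [4] ..#.. => #  t=4,i=24
  [3] ...## => #  t=0,i=14
  [2] ...#. => .  t=2,i=2
  [1] ....# => #  t=0,i=13
  [0] ..... => #  t=0,i=12
  bits 00100001110010100111101101111011 = 566918011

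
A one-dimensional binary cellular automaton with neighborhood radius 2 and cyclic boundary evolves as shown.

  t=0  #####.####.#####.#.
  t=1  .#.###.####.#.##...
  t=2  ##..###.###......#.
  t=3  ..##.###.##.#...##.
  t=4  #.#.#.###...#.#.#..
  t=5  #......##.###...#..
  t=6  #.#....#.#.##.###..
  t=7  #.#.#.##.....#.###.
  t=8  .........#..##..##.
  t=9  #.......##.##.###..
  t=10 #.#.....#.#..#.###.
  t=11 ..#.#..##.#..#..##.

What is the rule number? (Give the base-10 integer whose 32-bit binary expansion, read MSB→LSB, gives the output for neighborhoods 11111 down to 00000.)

  #####|.  b31=0 t=0,i=2
  ####.|#  b30=1 t=0,i=3
  ###.#|#  b29=1 t=0,i=4
  ###..|#  b28=1 t=2,i=10
  ##.##|#  b27=1 t=0,i=5
  ##.#.|.  b26=0 t=0,i=16
  ##..#|#  b25=1 t=2,i=2
  ##...|.  b24=0 t=1,i=16
  #.###|.  b23=0 t=0,i=0
  #.##.|.  b22=0 t=1,i=14
  #.#.#|.  b21=0 t=0,i=17
  #.#..|#  b20=1 t=3,i=12
  #..##|#  b19=1 t=2,i=3
  #..#.|.  b18=0 t=4,i=18
  #...#|#  b17=1 t=3,i=0
  #....|#  b16=1 t=1,i=17
  .####|#  b15=1 t=0,i=1
  .###.|#  b14=1 t=1,i=4
  .##.#|.  b13=0 t=3,i=3
  .##..|.  b12=0 t=1,i=15
  .#.##|.  b11=0 t=0,i=18
  .#.#.|.  b10=0 t=4,i=1
  .#..#|.  b9=0 t=4,i=17
  .#...|.  b8=0 t=3,i=13
  ..###|.  b7=0 t=2,i=4
  ..##.|#  b6=1 t=3,i=2
  ..#.#|#  b5=1 t=1,i=1
  ..#..|#  b4=1 t=5,i=0
  ...##|.  b3=0 t=3,i=1
  ...#.|#  b2=1 t=1,i=0
  ....#|.  b1=0 t=1,i=18
  .....|.  b0=0 t=2,i=13
  bits 01111010000110111100000001110100 = 2048639092

2048639092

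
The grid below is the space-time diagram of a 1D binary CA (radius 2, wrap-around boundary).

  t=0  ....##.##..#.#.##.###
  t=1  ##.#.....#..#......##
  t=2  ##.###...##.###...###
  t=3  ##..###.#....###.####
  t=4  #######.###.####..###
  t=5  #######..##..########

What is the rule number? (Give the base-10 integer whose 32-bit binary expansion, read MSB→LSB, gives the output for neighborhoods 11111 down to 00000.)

  #####|#  b31=1 t=2,i=20
  ####.|#  b30=1 t=1,i=0
  ###.#|#  b29=1 t=1,i=1
  ###..|#  b28=1 t=0,i=20
  ##.##|.  b27=0 t=0,i=6
  ##.#.|.  b26=0 t=1,i=2
  ##..#|#  b25=1 t=0,i=9
  ##...|#  b24=1 t=0,i=0
  #.###|.  b23=0 t=0,i=18
  #.##.|.  b22=0 t=0,i=7
  #.#.#|.  b21=0 t=0,i=13
  #.#..|#  b20=1 t=1,i=3
  #..##|#  b19=1 t=3,i=3
  #..#.|.  b18=0 t=0,i=10
  #...#|.  b17=0 t=2,i=7
  #....|#  b16=1 t=0,i=1
  .####|#  b15=1 t=1,i=20
  .###.|#  b14=1 t=0,i=19
  .##.#|.  b13=0 t=0,i=5
  .##..|.  b12=0 t=0,i=8
  .#.##|.  b11=0 t=0,i=14
  .#.#.|#  b10=1 t=0,i=12
  .#..#|#  b9=1 t=1,i=10
  .#...|#  b8=1 t=1,i=4
  ..###|#  b7=1 t=1,i=19
  ..##.|.  b6=0 t=0,i=4
  ..#.#|.  b5=0 t=0,i=11
  ..#..|#  b4=1 t=1,i=9
  ...##|#  b3=1 t=0,i=3
  ...#.|.  b2=0 t=1,i=8
  ....#|.  b1=0 t=0,i=2
  .....|.  b0=0 t=1,i=6
  bits 11110011000110011100011110011000 = 4078552984

4078552984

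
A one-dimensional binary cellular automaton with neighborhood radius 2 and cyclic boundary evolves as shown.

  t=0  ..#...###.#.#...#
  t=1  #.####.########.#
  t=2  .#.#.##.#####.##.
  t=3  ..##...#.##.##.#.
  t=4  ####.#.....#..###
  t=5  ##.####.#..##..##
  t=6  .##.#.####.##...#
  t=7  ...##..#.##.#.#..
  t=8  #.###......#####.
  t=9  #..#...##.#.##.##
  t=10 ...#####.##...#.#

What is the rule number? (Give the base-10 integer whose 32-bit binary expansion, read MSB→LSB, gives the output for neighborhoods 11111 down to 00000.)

2889013081

  #####|#  b31=1 t=1,i=9
  ####.|.  b30=0 t=1,i=4
  ###.#|#  b29=1 t=0,i=8
  ###..|.  b28=0 t=8,i=4
  ##.##|#  b27=1 t=1,i=1
  ##.#.|#  b26=1 t=0,i=9
  ##..#|.  b25=0 t=2,i=16
  ##...|.  b24=0 t=3,i=4
  #.###|.  b23=0 t=1,i=2
  #.##.|.  b22=0 t=1,i=16
  #.#.#|#  b21=1 t=0,i=10
  #.#..|#  b20=1 t=0,i=12
  #..##|.  b19=0 t=4,i=13
  #..#.|.  b18=0 t=0,i=1
  #...#|#  b17=1 t=0,i=4
  #....|.  b16=0 t=4,i=7
  .####|#  b15=1 t=1,i=3
  .###.|#  b14=1 t=0,i=7
  .##.#|.  b13=0 t=1,i=0
  .##..|#  b12=1 t=2,i=15
  .#.##|.  b11=0 t=2,i=4
  .#.#.|#  b10=1 t=0,i=11
  .#..#|#  b9=1 t=0,i=0
  .#...|#  b8=1 t=0,i=3
  ..###|.  b7=0 t=0,i=6
  ..##.|#  b6=1 t=3,i=2
  ..#.#|.  b5=0 t=2,i=1
  ..#..|#  b4=1 t=0,i=2
  ...##|#  b3=1 t=0,i=5
  ...#.|.  b2=0 t=0,i=15
  ....#|.  b1=0 t=4,i=9
  .....|#  b0=1 t=4,i=8
  bits 10101100001100101101011101011001 = 2889013081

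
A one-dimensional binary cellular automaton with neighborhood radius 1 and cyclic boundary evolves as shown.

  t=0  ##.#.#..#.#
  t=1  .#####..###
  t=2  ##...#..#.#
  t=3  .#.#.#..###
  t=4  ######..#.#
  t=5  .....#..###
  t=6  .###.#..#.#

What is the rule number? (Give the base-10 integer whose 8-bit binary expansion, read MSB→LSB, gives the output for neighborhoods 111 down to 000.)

  ### -> .   bit 7 = 0  t=0,i=0
  ##. -> #   bit 6 = 1  t=0,i=1
  #.# -> #   bit 5 = 1  t=0,i=2
  #.. -> .   bit 4 = 0  t=0,i=6
  .## -> #   bit 3 = 1  t=0,i=10
  .#. -> #   bit 2 = 1  t=0,i=3
  ..# -> .   bit 1 = 0  t=0,i=7
  ... -> #   bit 0 = 1  t=2,i=3
  bits 01101101 = 109

109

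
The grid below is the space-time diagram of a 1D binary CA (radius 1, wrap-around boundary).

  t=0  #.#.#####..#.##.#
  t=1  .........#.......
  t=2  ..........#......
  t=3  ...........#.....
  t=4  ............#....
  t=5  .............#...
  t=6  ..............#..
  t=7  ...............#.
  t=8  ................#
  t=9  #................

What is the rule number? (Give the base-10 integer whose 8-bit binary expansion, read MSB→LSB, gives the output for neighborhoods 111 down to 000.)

16

  ### -> .   bit 7 = 0  t=0,i=5
  ##. -> .   bit 6 = 0  t=0,i=0
  #.# -> .   bit 5 = 0  t=0,i=1
  #.. -> #   bit 4 = 1  t=0,i=9
  .## -> .   bit 3 = 0  t=0,i=4
  .#. -> .   bit 2 = 0  t=0,i=2
  ..# -> .   bit 1 = 0  t=0,i=10
  ... -> .   bit 0 = 0  t=1,i=0
  bits 00010000 = 16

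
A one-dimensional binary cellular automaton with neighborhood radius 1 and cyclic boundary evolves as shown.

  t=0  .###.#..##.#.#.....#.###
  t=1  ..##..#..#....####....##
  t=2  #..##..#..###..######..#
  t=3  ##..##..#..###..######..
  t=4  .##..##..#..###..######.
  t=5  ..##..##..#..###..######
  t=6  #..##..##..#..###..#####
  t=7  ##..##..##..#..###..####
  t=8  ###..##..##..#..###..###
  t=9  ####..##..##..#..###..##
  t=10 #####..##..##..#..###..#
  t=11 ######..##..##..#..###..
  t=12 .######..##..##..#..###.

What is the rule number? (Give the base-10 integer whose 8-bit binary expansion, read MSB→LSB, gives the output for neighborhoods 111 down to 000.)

209

  [7] ### => #  t=0,i=2
  [6] ##. => #  t=0,i=3
  [5] #.# => .  t=0,i=0
  [4] #.. => #  t=0,i=6
  [3] .## => .  t=0,i=1
  [2] .#. => .  t=0,i=5
  [1] ..# => .  t=0,i=7
  [0] ... => #  t=0,i=15
  bits 11010001 = 209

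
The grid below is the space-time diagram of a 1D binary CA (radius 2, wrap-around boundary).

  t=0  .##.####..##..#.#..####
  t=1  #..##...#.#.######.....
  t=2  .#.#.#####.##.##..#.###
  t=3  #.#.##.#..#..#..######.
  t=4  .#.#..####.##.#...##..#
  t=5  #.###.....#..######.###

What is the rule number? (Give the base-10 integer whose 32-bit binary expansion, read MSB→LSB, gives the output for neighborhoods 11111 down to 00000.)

2408992623

  [31] ##### => #  t=1,i=14
  [30] ####. => .  t=0,i=6
  [29] ###.# => .  t=0,i=22
  [28] ###.. => .  t=0,i=7
  [27] ##.## => #  t=0,i=0
  [26] ##.#. => #  t=2,i=0
  [25] ##..# => #  t=0,i=8
  [24] ##... => #  t=1,i=5
  [23] #.### => #  t=0,i=4
  [22] #.##. => .  t=0,i=1
  [21] #.#.# => .  t=1,i=10
  [20] #.#.. => #  t=0,i=16
  [19] #..## => .  t=0,i=9
  [18] #..#. => #  t=0,i=13
  [17] #...# => #  t=1,i=6
  [16] #.... => .  t=1,i=19
  [15] .#### => .  t=0,i=5
  [14] .###. => #  t=2,i=21
  [13] .##.# => .  t=0,i=2
  [12] .##.. => .  t=0,i=11
  [11] .#.## => #  t=1,i=11
  [10] .#.#. => #  t=0,i=15
  [9] .#..# => #  t=0,i=17
  [8] .#... => #  t=4,i=15
  [7] ..### => .  t=0,i=19
  [6] ..##. => #  t=0,i=10
  [5] ..#.# => #  t=0,i=14
  [4] ..#.. => .  t=1,i=0
  [3] ...## => #  t=4,i=17
  [2] ...#. => #  t=1,i=7
  [1] ....# => #  t=1,i=21
  [0] ..... => #  t=1,i=20
  bits 10001111100101100100111101101111 = 2408992623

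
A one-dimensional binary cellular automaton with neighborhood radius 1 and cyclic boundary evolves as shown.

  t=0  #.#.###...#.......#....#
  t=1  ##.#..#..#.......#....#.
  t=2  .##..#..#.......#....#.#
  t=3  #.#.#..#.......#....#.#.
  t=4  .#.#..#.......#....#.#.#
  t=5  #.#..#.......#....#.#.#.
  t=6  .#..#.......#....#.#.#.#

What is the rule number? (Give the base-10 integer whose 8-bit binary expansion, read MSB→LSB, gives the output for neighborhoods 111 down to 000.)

98

  nb ###: next=.  (t=0,i=5, bit7=0)
  nb ##.: next=#  (t=0,i=0, bit6=1)
  nb #.#: next=#  (t=0,i=1, bit5=1)
  nb #..: next=.  (t=0,i=7, bit4=0)
  nb .##: next=.  (t=0,i=4, bit3=0)
  nb .#.: next=.  (t=0,i=2, bit2=0)
  nb ..#: next=#  (t=0,i=9, bit1=1)
  nb ...: next=.  (t=0,i=8, bit0=0)
  bits 01100010 = 98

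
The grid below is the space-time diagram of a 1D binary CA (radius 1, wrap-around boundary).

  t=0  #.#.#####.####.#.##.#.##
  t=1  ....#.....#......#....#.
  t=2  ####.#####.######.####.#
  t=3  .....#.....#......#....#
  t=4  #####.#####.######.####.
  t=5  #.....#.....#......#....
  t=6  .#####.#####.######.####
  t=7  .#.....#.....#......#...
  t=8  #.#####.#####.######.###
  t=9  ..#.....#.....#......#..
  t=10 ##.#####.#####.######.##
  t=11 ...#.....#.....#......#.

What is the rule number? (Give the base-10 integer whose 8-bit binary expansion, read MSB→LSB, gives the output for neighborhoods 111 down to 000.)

  ###|.  b7=0 t=0,i=5
  ##.|.  b6=0 t=0,i=0
  #.#|.  b5=0 t=0,i=1
  #..|#  b4=1 t=1,i=5
  .##|#  b3=1 t=0,i=4
  .#.|.  b2=0 t=0,i=2
  ..#|#  b1=1 t=1,i=3
  ...|#  b0=1 t=1,i=0
  bits 00011011 = 27

27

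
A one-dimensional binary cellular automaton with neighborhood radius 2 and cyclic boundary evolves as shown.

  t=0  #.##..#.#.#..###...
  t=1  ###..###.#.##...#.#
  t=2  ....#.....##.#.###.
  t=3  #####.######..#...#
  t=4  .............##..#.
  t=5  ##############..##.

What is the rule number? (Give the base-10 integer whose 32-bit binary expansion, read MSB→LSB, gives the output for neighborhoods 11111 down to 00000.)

  ##### -> .   bit 31 = 0  t=3,i=1
  ####. -> .   bit 30 = 0  t=1,i=1
  ###.# -> .   bit 29 = 0  t=1,i=7
  ###.. -> .   bit 28 = 0  t=0,i=15
  ##.## -> .   bit 27 = 0  t=3,i=5
  ##.#. -> .   bit 26 = 0  t=1,i=8
  ##..# -> .   bit 25 = 0  t=0,i=4
  ##... -> #   bit 24 = 1  t=0,i=16
  #.### -> .   bit 23 = 0  t=1,i=18
  #.##. -> #   bit 22 = 1  t=0,i=2
  #.#.# -> .   bit 21 = 0  t=0,i=8
  #.#.. -> .   bit 20 = 0  t=0,i=10
  #..## -> #   bit 19 = 1  t=0,i=12
  #..#. -> #   bit 18 = 1  t=0,i=5
  #...# -> .   bit 17 = 0  t=0,i=17
  #.... -> #   bit 16 = 1  t=2,i=0
  .#### -> .   bit 15 = 0  t=1,i=0
  .###. -> .   bit 14 = 0  t=0,i=14
  .##.# -> #   bit 13 = 1  t=2,i=11
  .##.. -> .   bit 12 = 0  t=0,i=3
  .#.## -> #   bit 11 = 1  t=0,i=1
  .#.#. -> #   bit 10 = 1  t=0,i=7
  .#..# -> #   bit 9 = 1  t=0,i=11
  .#... -> .   bit 8 = 0  t=2,i=5
  ..### -> .   bit 7 = 0  t=0,i=13
  ..##. -> #   bit 6 = 1  t=2,i=10
  ..#.# -> #   bit 5 = 1  t=0,i=0
  ..#.. -> #   bit 4 = 1  t=2,i=4
  ...## -> #   bit 3 = 1  t=2,i=9
  ...#. -> #   bit 2 = 1  t=0,i=18
  ....# -> #   bit 1 = 1  t=2,i=2
  ..... -> #   bit 0 = 1  t=2,i=1
  bits 00000001010011010010111001111111 = 21835391

21835391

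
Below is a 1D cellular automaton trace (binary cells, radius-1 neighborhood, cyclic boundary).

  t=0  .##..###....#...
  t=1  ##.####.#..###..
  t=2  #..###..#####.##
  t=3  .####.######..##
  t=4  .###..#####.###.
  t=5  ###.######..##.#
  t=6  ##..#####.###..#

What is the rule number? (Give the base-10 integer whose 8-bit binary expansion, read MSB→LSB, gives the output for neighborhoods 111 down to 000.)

158

  [7] ### => #  t=0,i=6
  [6] ##. => .  t=0,i=2
  [5] #.# => .  t=1,i=2
  [4] #.. => #  t=0,i=3
  [3] .## => #  t=0,i=1
  [2] .#. => #  t=0,i=12
  [1] ..# => #  t=0,i=0
  [0] ... => .  t=0,i=9
  bits 10011110 = 158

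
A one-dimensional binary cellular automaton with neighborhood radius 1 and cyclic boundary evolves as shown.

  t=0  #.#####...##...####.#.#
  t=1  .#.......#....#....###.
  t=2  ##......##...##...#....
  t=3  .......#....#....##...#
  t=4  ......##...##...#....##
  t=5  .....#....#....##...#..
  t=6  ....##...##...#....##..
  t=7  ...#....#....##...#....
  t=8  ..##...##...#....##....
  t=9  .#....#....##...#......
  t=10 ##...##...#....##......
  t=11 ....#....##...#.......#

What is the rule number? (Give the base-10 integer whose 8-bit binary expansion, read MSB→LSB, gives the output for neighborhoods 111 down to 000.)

38

  [7] ### => .  t=0,i=3
  [6] ##. => .  t=0,i=0
  [5] #.# => #  t=0,i=1
  [4] #.. => .  t=0,i=7
  [3] .## => .  t=0,i=2
  [2] .#. => #  t=0,i=20
  [1] ..# => #  t=0,i=9
  [0] ... => .  t=0,i=8
  bits 00100110 = 38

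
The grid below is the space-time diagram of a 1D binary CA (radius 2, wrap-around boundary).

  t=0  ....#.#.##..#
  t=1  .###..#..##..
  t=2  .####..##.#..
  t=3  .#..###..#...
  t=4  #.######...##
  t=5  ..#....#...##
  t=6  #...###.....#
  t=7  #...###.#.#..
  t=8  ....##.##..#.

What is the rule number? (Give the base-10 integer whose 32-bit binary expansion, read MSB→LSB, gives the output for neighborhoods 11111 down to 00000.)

  nb #####: next=.  (t=4,i=4, bit31=0)
  nb ####.: next=.  (t=2,i=3, bit30=0)
  nb ###.#: next=.  (t=4,i=0, bit29=0)
  nb ###..: next=#  (t=1,i=3, bit28=1)
  nb ##.##: next=.  (t=4,i=1, bit27=0)
  nb ##.#.: next=#  (t=2,i=9, bit26=1)
  nb ##..#: next=#  (t=0,i=10, bit25=1)
  nb ##...: next=.  (t=1,i=11, bit24=0)
  nb #.###: next=#  (t=4,i=2, bit23=1)
  nb #.##.: next=.  (t=0,i=8, bit22=0)
  nb #.#.#: next=#  (t=0,i=6, bit21=1)
  nb #.#..: next=.  (t=2,i=10, bit20=0)
  nb #..##: next=#  (t=1,i=8, bit19=1)
  nb #..#.: next=.  (t=0,i=11, bit18=0)
  nb #...#: next=.  (t=1,i=12, bit17=0)
  nb #....: next=#  (t=0,i=1, bit16=1)
  nb .####: next=.  (t=2,i=2, bit15=0)
  nb .###.: next=#  (t=1,i=2, bit14=1)
  nb .##.#: next=.  (t=2,i=8, bit13=0)
  nb .##..: next=#  (t=0,i=9, bit12=1)
  nb .#.##: next=.  (t=0,i=7, bit11=0)
  nb .#.#.: next=.  (t=0,i=5, bit10=0)
  nb .#..#: next=#  (t=1,i=7, bit9=1)
  nb .#...: next=.  (t=0,i=0, bit8=0)
  nb ..###: next=#  (t=1,i=1, bit7=1)
  nb ..##.: next=.  (t=1,i=9, bit6=0)
  nb ..#.#: next=.  (t=0,i=4, bit5=0)
  nb ..#..: next=.  (t=0,i=12, bit4=0)
  nb ...##: next=.  (t=1,i=0, bit3=0)
  nb ...#.: next=#  (t=0,i=3, bit2=1)
  nb ....#: next=#  (t=0,i=2, bit1=1)
  nb .....: next=.  (t=6,i=9, bit0=0)
  bits 00010110101010010101001010000110 = 380195462

380195462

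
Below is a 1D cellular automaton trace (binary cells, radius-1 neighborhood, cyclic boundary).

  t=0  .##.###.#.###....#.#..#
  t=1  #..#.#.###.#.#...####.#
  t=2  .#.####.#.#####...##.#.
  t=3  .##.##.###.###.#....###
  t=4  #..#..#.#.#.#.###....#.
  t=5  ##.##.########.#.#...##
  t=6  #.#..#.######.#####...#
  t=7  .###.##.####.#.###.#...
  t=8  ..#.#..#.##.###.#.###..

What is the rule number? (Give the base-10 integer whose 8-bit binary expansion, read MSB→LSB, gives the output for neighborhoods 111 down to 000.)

  ###|#  b7=1 t=0,i=5
  ##.|.  b6=0 t=0,i=2
  #.#|#  b5=1 t=0,i=0
  #..|#  b4=1 t=0,i=13
  .##|.  b3=0 t=0,i=1
  .#.|#  b2=1 t=0,i=8
  ..#|.  b1=0 t=0,i=16
  ...|.  b0=0 t=0,i=14
  bits 10110100 = 180

180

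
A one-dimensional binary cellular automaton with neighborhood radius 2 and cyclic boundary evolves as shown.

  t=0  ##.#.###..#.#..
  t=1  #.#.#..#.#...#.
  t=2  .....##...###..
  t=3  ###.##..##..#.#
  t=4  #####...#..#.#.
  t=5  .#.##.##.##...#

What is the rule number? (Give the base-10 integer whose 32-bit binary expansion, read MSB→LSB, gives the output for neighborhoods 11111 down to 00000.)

2085063501

  #####|.  b31=0 t=4,i=2
  ####.|#  b30=1 t=3,i=1
  ###.#|#  b29=1 t=3,i=2
  ###..|#  b28=1 t=0,i=7
  ##.##|#  b27=1 t=3,i=3
  ##.#.|#  b26=1 t=0,i=2
  ##..#|.  b25=0 t=0,i=8
  ##...|.  b24=0 t=2,i=7
  #.###|.  b23=0 t=0,i=5
  #.##.|#  b22=1 t=3,i=4
  #.#.#|.  b21=0 t=0,i=3
  #.#..|.  b20=0 t=0,i=12
  #..##|.  b19=0 t=0,i=14
  #..#.|#  b18=1 t=0,i=9
  #...#|#  b17=1 t=1,i=11
  #....|#  b16=1 t=2,i=14
  .####|#  b15=1 t=3,i=0
  .###.|.  b14=0 t=0,i=6
  .##.#|.  b13=0 t=0,i=1
  .##..|.  b12=0 t=2,i=6
  .#.##|#  b11=1 t=0,i=4
  .#.#.|.  b10=0 t=0,i=11
  .#..#|#  b9=1 t=0,i=13
  .#...|#  b8=1 t=1,i=10
  ..###|.  b7=0 t=2,i=10
  ..##.|#  b6=1 t=0,i=0
  ..#.#|.  b5=0 t=0,i=10
  ..#..|.  b4=0 t=4,i=8
  ...##|#  b3=1 t=2,i=4
  ...#.|#  b2=1 t=1,i=12
  ....#|.  b1=0 t=2,i=3
  .....|#  b0=1 t=2,i=0
  bits 01111100010001111000101101001101 = 2085063501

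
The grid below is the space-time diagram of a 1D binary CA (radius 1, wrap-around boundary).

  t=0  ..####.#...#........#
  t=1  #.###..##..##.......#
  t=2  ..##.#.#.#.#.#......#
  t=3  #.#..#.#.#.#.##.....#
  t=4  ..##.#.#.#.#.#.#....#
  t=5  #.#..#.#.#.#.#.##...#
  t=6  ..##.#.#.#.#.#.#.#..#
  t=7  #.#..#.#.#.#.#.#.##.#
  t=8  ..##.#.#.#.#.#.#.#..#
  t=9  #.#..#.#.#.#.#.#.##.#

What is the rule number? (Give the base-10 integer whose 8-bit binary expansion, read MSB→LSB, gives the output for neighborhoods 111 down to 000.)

  nb ###: next=#  (t=0,i=3, bit7=1)
  nb ##.: next=.  (t=0,i=5, bit6=0)
  nb #.#: next=.  (t=0,i=6, bit5=0)
  nb #..: next=#  (t=0,i=0, bit4=1)
  nb .##: next=#  (t=0,i=2, bit3=1)
  nb .#.: next=#  (t=0,i=7, bit2=1)
  nb ..#: next=.  (t=0,i=1, bit1=0)
  nb ...: next=.  (t=0,i=9, bit0=0)
  bits 10011100 = 156

156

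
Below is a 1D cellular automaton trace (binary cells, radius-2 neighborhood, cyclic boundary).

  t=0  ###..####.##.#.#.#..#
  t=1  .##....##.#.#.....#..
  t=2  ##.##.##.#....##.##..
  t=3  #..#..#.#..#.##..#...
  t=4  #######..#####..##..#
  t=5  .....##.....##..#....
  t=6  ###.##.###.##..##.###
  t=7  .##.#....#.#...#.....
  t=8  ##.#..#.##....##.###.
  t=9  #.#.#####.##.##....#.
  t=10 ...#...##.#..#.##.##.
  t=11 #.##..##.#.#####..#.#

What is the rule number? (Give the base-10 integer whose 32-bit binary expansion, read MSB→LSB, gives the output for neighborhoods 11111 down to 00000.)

1967458941

  ##### -> .   bit 31 = 0  t=4,i=1
  ####. -> #   bit 30 = 1  t=0,i=1
  ###.# -> #   bit 29 = 1  t=0,i=8
  ###.. -> #   bit 28 = 1  t=0,i=2
  ##.## -> .   bit 27 = 0  t=0,i=9
  ##.#. -> #   bit 26 = 1  t=0,i=12
  ##..# -> .   bit 25 = 0  t=0,i=3
  ##... -> #   bit 24 = 1  t=1,i=3
  #.### -> .   bit 23 = 0  t=6,i=7
  #.##. -> #   bit 22 = 1  t=0,i=10
  #.#.# -> .   bit 21 = 0  t=0,i=13
  #.#.. -> .   bit 20 = 0  t=0,i=17
  #..## -> .   bit 19 = 0  t=0,i=4
  #..#. -> #   bit 18 = 1  t=3,i=2
  #...# -> .   bit 17 = 0  t=1,i=20
  #.... -> #   bit 16 = 1  t=1,i=4
  .#### -> .   bit 15 = 0  t=0,i=0
  .###. -> .   bit 14 = 0  t=6,i=8
  .##.# -> .   bit 13 = 0  t=0,i=11
  .##.. -> .   bit 12 = 0  t=1,i=2
  .#.## -> #   bit 11 = 1  t=3,i=12
  .#.#. -> .   bit 10 = 0  t=0,i=14
  .#..# -> #   bit 9 = 1  t=0,i=18
  .#... -> .   bit 8 = 0  t=1,i=13
  ..### -> .   bit 7 = 0  t=0,i=5
  ..##. -> #   bit 6 = 1  t=1,i=1
  ..#.# -> #   bit 5 = 1  t=3,i=6
  ..#.. -> #   bit 4 = 1  t=1,i=18
  ...## -> #   bit 3 = 1  t=1,i=0
  ...#. -> #   bit 2 = 1  t=1,i=17
  ....# -> .   bit 1 = 0  t=1,i=5
  ..... -> #   bit 0 = 1  t=1,i=15
  bits 01110101010001010000101001111101 = 1967458941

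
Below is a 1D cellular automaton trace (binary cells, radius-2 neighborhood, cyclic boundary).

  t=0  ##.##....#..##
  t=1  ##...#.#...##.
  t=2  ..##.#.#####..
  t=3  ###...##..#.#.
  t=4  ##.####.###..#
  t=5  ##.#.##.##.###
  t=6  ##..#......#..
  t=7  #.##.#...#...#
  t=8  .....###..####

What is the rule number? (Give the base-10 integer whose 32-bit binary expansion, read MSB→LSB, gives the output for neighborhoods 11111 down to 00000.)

  ##### -> .   bit 31 = 0  t=2,i=9
  ####. -> #   bit 30 = 1  t=0,i=0
  ###.# -> #   bit 29 = 1  t=0,i=1
  ###.. -> .   bit 28 = 0  t=2,i=11
  ##.## -> .   bit 27 = 0  t=0,i=2
  ##.#. -> .   bit 26 = 0  t=2,i=4
  ##..# -> #   bit 25 = 1  t=3,i=8
  ##... -> #   bit 24 = 1  t=0,i=5
  #.### -> #   bit 23 = 1  t=2,i=7
  #.##. -> .   bit 22 = 0  t=0,i=3
  #.#.# -> .   bit 21 = 0  t=2,i=5
  #.#.. -> #   bit 20 = 1  t=1,i=7
  #..## -> #   bit 19 = 1  t=0,i=11
  #..#. -> #   bit 18 = 1  t=3,i=9
  #...# -> #   bit 17 = 1  t=1,i=3
  #.... -> .   bit 16 = 0  t=0,i=6
  .#### -> .   bit 15 = 0  t=0,i=13
  .###. -> #   bit 14 = 1  t=3,i=1
  .##.# -> .   bit 13 = 0  t=1,i=12
  .##.. -> .   bit 12 = 0  t=0,i=4
  .#.## -> #   bit 11 = 1  t=2,i=6
  .#.#. -> .   bit 10 = 0  t=1,i=6
  .#..# -> .   bit 9 = 0  t=0,i=10
  .#... -> #   bit 8 = 1  t=1,i=8
  ..### -> #   bit 7 = 1  t=0,i=12
  ..##. -> #   bit 6 = 1  t=1,i=11
  ..#.# -> #   bit 5 = 1  t=1,i=5
  ..#.. -> .   bit 4 = 0  t=0,i=9
  ...## -> #   bit 3 = 1  t=1,i=10
  ...#. -> .   bit 2 = 0  t=0,i=8
  ....# -> #   bit 1 = 1  t=0,i=7
  ..... -> .   bit 0 = 0  t=6,i=7
  bits 01100011100111100100100111101010 = 1671317994

1671317994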